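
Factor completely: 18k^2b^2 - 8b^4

2b^2(3k - 2b)(3k + 2b)

Every term has a factor of 2b^2. Then 9k^2 - 4b^2 = (3k)² − (2b)².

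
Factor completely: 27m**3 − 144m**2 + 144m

9m(3m − 4)(m − 4)

Pull out the common factor 9m, then factor the remaining trinomial.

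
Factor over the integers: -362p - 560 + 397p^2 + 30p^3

(5p - 8)(6p + 5)(p + 14)

Among the possible rational roots, p = -14 is a root, giving the factor (p + 14) and quotient 30p^2 - 23p - 40.
The remaining quadratic factors as (6p + 5)(5p - 8).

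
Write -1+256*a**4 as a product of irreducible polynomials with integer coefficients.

Difference of squares twice: with A = 4*a and B = 1, A⁴ − B⁴ = (A² − B²)(A² + B²), and A² − B² factors again.

(4*a+1)*(4*a-1)*(16*a**2+1)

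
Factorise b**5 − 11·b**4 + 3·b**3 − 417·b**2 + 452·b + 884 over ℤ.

Testing divisors of the constant over divisors of the leading coefficient, b = −1 is a root, so (b + 1) is a factor; dividing leaves b**4 − 12·b**3 + 15·b**2 − 432·b + 884.
Next, b = 2 is a root, so (b − 2) divides it; the quotient is b**3 − 10·b**2 − 5·b − 442.
Then b = 13 is a root, giving the factor (b − 13) and quotient b**2 + 3·b + 34.
The quadratic b**2 + 3·b + 34 has discriminant −127 < 0 and is irreducible over ℤ.

(b + 1)·(b − 13)·(b − 2)·(b**2 + 3·b + 34)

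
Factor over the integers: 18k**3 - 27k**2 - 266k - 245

By the rational root theorem, k = -7/6 is a root, giving the factor (6k + 7) and quotient 3k**2 - 8k - 35.
The remaining quadratic factors as (k - 5)(3k + 7).

(3k + 7)(6k + 7)(k - 5)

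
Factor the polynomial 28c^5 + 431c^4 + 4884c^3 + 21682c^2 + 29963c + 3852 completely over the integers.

(4c + 9)(7c + 1)(c + 4)(c^2 + 9c + 107)

Testing divisors of the constant over divisors of the leading coefficient, c = -1/7 is a root, giving the factor (7c + 1) and quotient 4c^4 + 61c^3 + 689c^2 + 2999c + 3852.
Next, c = -4 is a root, giving the factor (c + 4) and quotient 4c^3 + 45c^2 + 509c + 963.
Next, c = -9/4 is a root, so (4c + 9) is a factor; dividing leaves c^2 + 9c + 107.
The quadratic c^2 + 9c + 107 has discriminant -347 < 0 and is irreducible over ℤ.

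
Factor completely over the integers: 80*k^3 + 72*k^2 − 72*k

Pull out the common factor 8*k, then factor the remaining trinomial.

8*k*(2*k + 3)*(5*k − 3)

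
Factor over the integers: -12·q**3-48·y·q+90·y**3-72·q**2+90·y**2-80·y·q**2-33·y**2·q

(5·y-6·q)·(3·y+2·q)·(6·y+q+6)

Group: 3·y·(30·y**2-31·y·q+30·y-6·q**2-36·q) + 2·q·(30·y**2-31·y·q+30·y-6·q**2-36·q); both groups contain (30·y**2-31·y·q+30·y-6·q**2-36·q), so (3·y+2·q) is a factor with cofactor 30·y**2-31·y·q+30·y-6·q**2-36·q.
The cofactor groups again: 30·y**2-31·y·q+30·y-6·q**2-36·q = 5·y·(6·y+q+6) - 6·q·(6·y+q+6); both groups contain (6·y+q+6), giving (5·y-6·q)·(6·y+q+6).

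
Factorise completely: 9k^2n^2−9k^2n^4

−9k^2n^2(n+1)(n−1)

Every term has a factor of 9k^2n^2; factoring it out leaves −n^2+1.
Recognize a difference of squares with the parts 1 and n.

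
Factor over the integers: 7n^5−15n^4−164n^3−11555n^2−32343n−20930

(7n+13)(n+1)(n−14)(n^2+9n+115)

Among the possible rational roots, n = −1 is a root, so (n+1) is a factor; dividing leaves 7n^4−22n^3−142n^2−11413n−20930.
Then n = −13/7 is a root, giving the factor (7n+13) and quotient n^3−5n^2−11n−1610.
Next, n = 14 is a root, giving the factor (n−14) and quotient n^2+9n+115.
The quadratic n^2+9n+115 has discriminant −379 < 0 and is irreducible over ℤ.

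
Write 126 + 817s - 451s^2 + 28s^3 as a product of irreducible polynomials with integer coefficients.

Testing divisors of the constant over divisors of the leading coefficient, s = 9/4 is a root, so (4s - 9) divides it; the quotient is 7s^2 - 97s - 14.
The remaining quadratic factors as (s - 14)(7s + 1).

(4s - 9)(7s + 1)(s - 14)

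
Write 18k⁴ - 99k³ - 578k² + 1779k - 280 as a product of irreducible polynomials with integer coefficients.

Trying the rational-root candidates, k = -5 is a root, giving the factor (k + 5) and quotient 18k³ - 189k² + 367k - 56.
Next, k = 7/3 is a root, so (3k - 7) divides it; the quotient is 6k² - 49k + 8.
The remaining quadratic factors as (6k - 1)(k - 8).

(3k - 7)(6k - 1)(k + 5)(k - 8)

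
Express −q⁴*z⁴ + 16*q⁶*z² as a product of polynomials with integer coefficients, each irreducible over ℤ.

q⁴*z²*(4*q + z)*(4*q − z)

Pull out the common factor q⁴*z², leaving 16*q² − z².
Recognize a difference of squares with the parts 4*q and z.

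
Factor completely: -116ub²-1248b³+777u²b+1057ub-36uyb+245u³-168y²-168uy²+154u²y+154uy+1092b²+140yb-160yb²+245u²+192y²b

(7u-8b+7)(7u-4y+12b)(5u+6y+13b)

Group: 7u(35u²+42uy+51ub+35u-48yb+42y-104b²+91b) + (-4y+12b)(35u²+42uy+51ub+35u-48yb+42y-104b²+91b); both groups contain (35u²+42uy+51ub+35u-48yb+42y-104b²+91b), so (7u-4y+12b) is a factor with cofactor 35u²+42uy+51ub+35u-48yb+42y-104b²+91b.
The cofactor groups again: 35u²+42uy+51ub+35u-48yb+42y-104b²+91b = 5u(7u-8b+7) + (6y+13b)(7u-8b+7); both groups contain (7u-8b+7), giving (5u+6y+13b)(7u-8b+7).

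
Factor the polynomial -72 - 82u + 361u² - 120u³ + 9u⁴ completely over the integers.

(3u + 1)(3u - 2)(u - 4)(u - 9)

Testing divisors of the constant over divisors of the leading coefficient, u = 9 is a root, so (u - 9) is a factor; dividing leaves 9u³ - 39u² + 10u + 8.
Continuing, u = -1/3 is a root, giving the factor (3u + 1) and quotient 3u² - 14u + 8.
The remaining quadratic factors as (3u - 2)(u - 4).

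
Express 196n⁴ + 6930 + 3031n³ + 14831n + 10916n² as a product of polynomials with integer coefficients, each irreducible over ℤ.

(4n + 7)(7n + 10)(7n + 9)(n + 11)

By the rational root theorem, n = -7/4 is a root, giving the factor (4n + 7) and quotient 49n³ + 672n² + 1553n + 990.
Next, n = -11 is a root, giving the factor (n + 11) and quotient 49n² + 133n + 90.
The remaining quadratic factors as (7n + 9)(7n + 10).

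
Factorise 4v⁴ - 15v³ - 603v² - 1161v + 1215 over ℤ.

Testing divisors of the constant over divisors of the leading coefficient, v = 3/4 is a root, so (4v - 3) divides it; the quotient is v³ - 3v² - 153v - 405.
Continuing, v = -9 is a root, giving the factor (v + 9) and quotient v² - 12v - 45.
The remaining quadratic factors as (v - 15)(v + 3).

(4v - 3)(v + 3)(v + 9)(v - 15)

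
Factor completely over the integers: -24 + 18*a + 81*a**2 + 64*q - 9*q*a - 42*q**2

Group: -7*q*(6*q + 9*a - 4) + (9*a + 6)*(6*q + 9*a - 4); both groups contain (6*q + 9*a - 4).

-(7*q - 9*a - 6)*(6*q + 9*a - 4)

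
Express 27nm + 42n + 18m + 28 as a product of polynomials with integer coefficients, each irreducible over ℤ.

Group as (27nm + 42n) + (18m + 28) = 3n(9m + 14) + 2(9m + 14).
Both groups share the factor (9m + 14).

(3n + 2)(9m + 14)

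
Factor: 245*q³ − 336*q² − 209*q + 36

Trying the rational-root candidates, q = 9/5 is a root, giving the factor (5*q − 9) and quotient 49*q² + 21*q − 4.
The remaining quadratic factors as (7*q − 1)(7*q + 4).

(5*q − 9)*(7*q + 4)*(7*q − 1)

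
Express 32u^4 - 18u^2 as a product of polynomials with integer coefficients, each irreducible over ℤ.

2u^2(4u + 3)(4u - 3)

Every term has a factor of 2u^2. Then 16u^2 - 9 = (4u)² − (3)².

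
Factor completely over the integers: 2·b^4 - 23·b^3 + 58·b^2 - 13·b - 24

(2·b + 1)·(b - 1)·(b - 3)·(b - 8)

Among the possible rational roots, b = -1/2 is a root, giving the factor (2·b + 1) and quotient b^3 - 12·b^2 + 35·b - 24.
Then b = 8 is a root, giving the factor (b - 8) and quotient b^2 - 4·b + 3.
The remaining quadratic factors as (b - 3)(b - 1).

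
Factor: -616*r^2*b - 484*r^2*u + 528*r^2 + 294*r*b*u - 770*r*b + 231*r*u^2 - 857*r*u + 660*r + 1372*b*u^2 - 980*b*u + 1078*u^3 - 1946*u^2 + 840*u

Group: 14*b*(-44*r^2 + 21*r*u - 55*r + 98*u^2 - 70*u) + (11*u - 12)*(-44*r^2 + 21*r*u - 55*r + 98*u^2 - 70*u); both groups contain (-44*r^2 + 21*r*u - 55*r + 98*u^2 - 70*u), so (14*b + 11*u - 12) is a factor with cofactor -44*r^2 + 21*r*u - 55*r + 98*u^2 - 70*u.
The cofactor groups again: -44*r^2 + 21*r*u - 55*r + 98*u^2 - 70*u = -11*r*(4*r - 7*u + 5) - 14*u*(4*r - 7*u + 5); both groups contain (4*r - 7*u + 5), giving -(11*r + 14*u)*(4*r - 7*u + 5).

-(11*r + 14*u)*(14*b + 11*u - 12)*(4*r - 7*u + 5)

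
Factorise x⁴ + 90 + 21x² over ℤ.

Substitute u = x² to get a quadratic in u, then factor.
x² + 15 is irreducible over ℤ (always positive, so no real roots).
x² + 6 is irreducible over ℤ (always positive, so no real roots).

(x² + 15)(x² + 6)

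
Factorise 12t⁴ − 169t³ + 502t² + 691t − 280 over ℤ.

(3t − 1)(4t + 5)(t − 7)(t − 8)

Testing divisors of the constant over divisors of the leading coefficient, t = 8 is a root, so (t − 8) divides it; the quotient is 12t³ − 73t² − 82t + 35.
Next, t = −5/4 is a root, so (4t + 5) is a factor; dividing leaves 3t² − 22t + 7.
The remaining quadratic factors as (3t − 1)(t − 7).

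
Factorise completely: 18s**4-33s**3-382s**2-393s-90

By the rational root theorem, s = 6 is a root, giving the factor (s-6) and quotient 18s**3+75s**2+68s+15.
Next, s = -5/6 is a root, so (6s+5) is a factor; dividing leaves 3s**2+10s+3.
The remaining quadratic factors as (s+3)(3s+1).

(3s+1)(6s+5)(s+3)(s-6)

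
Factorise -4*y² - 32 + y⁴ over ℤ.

Substitute u = y² to get a quadratic in u, then factor.
y² - 8 is irreducible over ℤ (8 is not a perfect square).
y² + 4 is irreducible over ℤ (sum of squares).

(y² + 4)*(y² - 8)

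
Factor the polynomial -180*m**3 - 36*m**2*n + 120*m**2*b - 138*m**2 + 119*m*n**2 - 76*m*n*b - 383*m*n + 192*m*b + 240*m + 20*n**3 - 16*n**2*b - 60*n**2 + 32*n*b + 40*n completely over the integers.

Group: 5*m*(-36*m**2 - 36*m*n + 24*m*b + 30*m - 5*n**2 + 4*n*b + 5*n) + (-4*n + 8)*(-36*m**2 - 36*m*n + 24*m*b + 30*m - 5*n**2 + 4*n*b + 5*n); both groups contain (-36*m**2 - 36*m*n + 24*m*b + 30*m - 5*n**2 + 4*n*b + 5*n), so (5*m - 4*n + 8) is a factor with cofactor -36*m**2 - 36*m*n + 24*m*b + 30*m - 5*n**2 + 4*n*b + 5*n.
The cofactor groups again: -36*m**2 - 36*m*n + 24*m*b + 30*m - 5*n**2 + 4*n*b + 5*n = -6*m*(6*m + n) + (-5*n + 4*b + 5)*(6*m + n); both groups contain (6*m + n), giving -(6*m + 5*n - 4*b - 5)*(6*m + n).

-(6*m + 5*n - 4*b - 5)*(5*m - 4*n + 8)*(6*m + n)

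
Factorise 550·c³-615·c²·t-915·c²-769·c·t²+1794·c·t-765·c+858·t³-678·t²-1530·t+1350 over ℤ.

Group: 11·c·(50·c²-115·c·t-15·c+66·t²+24·t-90) + (13·t-15)·(50·c²-115·c·t-15·c+66·t²+24·t-90); both groups contain (50·c²-115·c·t-15·c+66·t²+24·t-90), so (11·c+13·t-15) is a factor with cofactor 50·c²-115·c·t-15·c+66·t²+24·t-90.
The cofactor groups again: 50·c²-115·c·t-15·c+66·t²+24·t-90 = 10·c·(5·c-6·t+6) + (-11·t-15)·(5·c-6·t+6); both groups contain (5·c-6·t+6), giving (10·c-11·t-15)·(5·c-6·t+6).

(10·c-11·t-15)·(11·c+13·t-15)·(5·c-6·t+6)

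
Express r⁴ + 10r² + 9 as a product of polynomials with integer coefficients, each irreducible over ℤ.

Substitute u = r² to get a quadratic in u, then factor.
r² + 1 is irreducible over ℤ (sum of squares).
r² + 9 is irreducible over ℤ (sum of squares).

(r² + 1)(r² + 9)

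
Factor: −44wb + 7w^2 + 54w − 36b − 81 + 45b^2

Group: w(7w − 9b − 9) + (−5b + 9)(7w − 9b − 9); both groups contain (7w − 9b − 9).

(w − 5b + 9)(7w − 9b − 9)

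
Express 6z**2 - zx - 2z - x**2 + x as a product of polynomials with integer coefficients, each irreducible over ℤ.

Group: 2z(3z + x - 1) - x(3z + x - 1); both groups contain (3z + x - 1).

(2z - x)(3z + x - 1)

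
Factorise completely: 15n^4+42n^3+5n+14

(5n+14)(3n^3+1)

Group as (15n^4+5n) + (42n^3+14) = 5n(3n^3+1) + 14(3n^3+1).
Both groups share the factor (3n^3+1).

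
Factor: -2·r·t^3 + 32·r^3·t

Every term has a factor of 2·r·t. Then 16·r^2 - t^2 = (4·r)² − (t)².

2·r·t·(4·r + t)·(4·r - t)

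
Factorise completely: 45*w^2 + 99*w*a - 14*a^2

Group: 15*w*(3*w + 7*a) - 2*a*(3*w + 7*a); both groups contain (3*w + 7*a).

(15*w - 2*a)*(3*w + 7*a)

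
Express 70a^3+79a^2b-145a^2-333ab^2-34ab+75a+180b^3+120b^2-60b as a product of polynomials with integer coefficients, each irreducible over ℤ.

Group: a(70a^2-131ab-75a+60b^2+60b) + (3b-1)(70a^2-131ab-75a+60b^2+60b); both groups contain (70a^2-131ab-75a+60b^2+60b), so (a+3b-1) is a factor with cofactor 70a^2-131ab-75a+60b^2+60b.
The cofactor groups again: 70a^2-131ab-75a+60b^2+60b = 5a(14a-15b-15) - 4b(14a-15b-15); both groups contain (14a-15b-15), giving (5a-4b)(14a-15b-15).

(14a-15b-15)(5a-4b)(a+3b-1)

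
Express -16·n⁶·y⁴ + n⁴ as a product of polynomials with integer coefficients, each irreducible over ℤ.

-n⁴·(4·n·y² + 1)·(4·n·y² - 1)

Factor out n⁴ first: what remains is -16·n²·y⁴ + 1.
Recognize a difference of squares with the parts 1 and 4·n·y².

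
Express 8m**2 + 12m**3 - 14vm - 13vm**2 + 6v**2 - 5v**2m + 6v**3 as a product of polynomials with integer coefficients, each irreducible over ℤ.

Group: 3v(2v**2 + vm + 2v - 3m**2 - 2m) - 4m(2v**2 + vm + 2v - 3m**2 - 2m); both groups contain (2v**2 + vm + 2v - 3m**2 - 2m), so (3v - 4m) is a factor with cofactor 2v**2 + vm + 2v - 3m**2 - 2m.
The cofactor groups again: 2v**2 + vm + 2v - 3m**2 - 2m = 2v(v - m) + (3m + 2)(v - m); both groups contain (v - m), giving (2v + 3m + 2)(v - m).

(3v - 4m)(v - m)(2v + 3m + 2)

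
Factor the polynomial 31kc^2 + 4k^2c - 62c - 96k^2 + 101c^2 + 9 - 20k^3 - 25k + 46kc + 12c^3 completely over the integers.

Group: 5k(-4k^2 + 4kc - 20k + 3c^2 + 26c - 9) + (4c - 1)(-4k^2 + 4kc - 20k + 3c^2 + 26c - 9); both groups contain (-4k^2 + 4kc - 20k + 3c^2 + 26c - 9), so (5k + 4c - 1) is a factor with cofactor -4k^2 + 4kc - 20k + 3c^2 + 26c - 9.
The cofactor groups again: -4k^2 + 4kc - 20k + 3c^2 + 26c - 9 = -2k(2k + c + 9) + (3c - 1)(2k + c + 9); both groups contain (2k + c + 9), giving -(2k - 3c + 1)(2k + c + 9).

-(2k - 3c + 1)(5k + 4c - 1)(2k + c + 9)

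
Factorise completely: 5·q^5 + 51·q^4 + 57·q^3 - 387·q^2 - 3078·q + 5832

By the rational root theorem, q = 9/5 is a root, giving the factor (5·q - 9) and quotient q^4 + 12·q^3 + 33·q^2 - 18·q - 648.
Next, q = -9 is a root, so (q + 9) divides it; the quotient is q^3 + 3·q^2 + 6·q - 72.
Next, q = 3 is a root, so (q - 3) is a factor; dividing leaves q^2 + 6·q + 24.
The quadratic q^2 + 6·q + 24 has discriminant -60 < 0 and is irreducible over ℤ.

(5·q - 9)·(q + 9)·(q - 3)·(q^2 + 6·q + 24)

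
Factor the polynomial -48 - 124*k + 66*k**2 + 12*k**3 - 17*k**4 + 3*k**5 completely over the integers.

(3*k + 1)*(k + 2)*(k - 4)*(k**2 - 4*k + 6)

Among the possible rational roots, k = -2 is a root, giving the factor (k + 2) and quotient 3*k**4 - 23*k**3 + 58*k**2 - 50*k - 24.
Continuing, k = 4 is a root, so (k - 4) is a factor; dividing leaves 3*k**3 - 11*k**2 + 14*k + 6.
Then k = -1/3 is a root, so (3*k + 1) is a factor; dividing leaves k**2 - 4*k + 6.
The quadratic k**2 - 4*k + 6 has discriminant -8 < 0 and is irreducible over ℤ.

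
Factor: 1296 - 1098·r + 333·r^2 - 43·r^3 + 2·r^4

(2·r - 9)·(r - 3)·(r - 6)·(r - 8)

Testing divisors of the constant over divisors of the leading coefficient, r = 8 is a root, so (r - 8) divides it; the quotient is 2·r^3 - 27·r^2 + 117·r - 162.
Continuing, r = 6 is a root, so (r - 6) divides it; the quotient is 2·r^2 - 15·r + 27.
The remaining quadratic factors as (2·r - 9)(r - 3).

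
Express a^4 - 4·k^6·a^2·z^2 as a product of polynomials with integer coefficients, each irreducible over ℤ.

Every term has a factor of a^2; factoring it out leaves -4·k^6·z^2 + a^2.
Recognize a difference of squares with the parts a and 2·k^3·z.

-a^2·(2·k^3·z - a)·(2·k^3·z + a)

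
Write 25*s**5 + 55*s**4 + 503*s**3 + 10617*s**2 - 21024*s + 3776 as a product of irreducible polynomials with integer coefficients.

(5*s - 1)*(5*s - 8)*(s + 8)*(s**2 - 4*s + 59)

By the rational root theorem, s = 8/5 is a root, so (5*s - 8) divides it; the quotient is 5*s**4 + 19*s**3 + 131*s**2 + 2333*s - 472.
Then s = 1/5 is a root, giving the factor (5*s - 1) and quotient s**3 + 4*s**2 + 27*s + 472.
Then s = -8 is a root, giving the factor (s + 8) and quotient s**2 - 4*s + 59.
The quadratic s**2 - 4*s + 59 has discriminant -220 < 0 and is irreducible over ℤ.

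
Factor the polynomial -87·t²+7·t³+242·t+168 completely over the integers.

By the rational root theorem, t = -4/7 is a root, so (7·t+4) is a factor; dividing leaves t²-13·t+42.
The remaining quadratic factors as (t-6)(t-7).

(7·t+4)·(t-6)·(t-7)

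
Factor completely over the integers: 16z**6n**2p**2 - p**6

p**2(4z**3n + p**2)(4z**3n - p**2)

Every term has a factor of p**2; factoring it out leaves 16z**6n**2 - p**4.
Recognize a difference of squares with the parts 4z**3n and p**2.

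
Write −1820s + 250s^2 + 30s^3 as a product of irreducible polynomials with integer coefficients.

Pull out the common factor 10s, then factor the remaining trinomial.

10s(3s − 14)(s + 13)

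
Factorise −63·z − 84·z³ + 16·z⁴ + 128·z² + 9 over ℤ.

(2·z − 1)·(2·z − 3)·(4·z − 1)·(z − 3)

Among the possible rational roots, z = 1/2 is a root, so (2·z − 1) divides it; the quotient is 8·z³ − 38·z² + 45·z − 9.
Then z = 1/4 is a root, so (4·z − 1) divides it; the quotient is 2·z² − 9·z + 9.
The remaining quadratic factors as (z − 3)(2·z − 3).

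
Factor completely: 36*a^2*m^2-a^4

Factor out a^2 first: what remains is -a^2+36*m^2.
Recognize a difference of squares with the parts 6*m and a.

-a^2*(a+6*m)*(a-6*m)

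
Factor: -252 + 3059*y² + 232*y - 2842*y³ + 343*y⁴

Among the possible rational roots, y = 7 is a root, so (y - 7) divides it; the quotient is 343*y³ - 441*y² - 28*y + 36.
Then y = 2/7 is a root, so (7*y - 2) divides it; the quotient is 49*y² - 49*y - 18.
The remaining quadratic factors as (7*y + 2)(7*y - 9).

(7*y + 2)*(7*y - 2)*(7*y - 9)*(y - 7)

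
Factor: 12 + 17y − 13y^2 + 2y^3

Among the possible rational roots, y = −1/2 is a root, so (2y + 1) is a factor; dividing leaves y^2 − 7y + 12.
The remaining quadratic factors as (y − 3)(y − 4).

(2y + 1)(y − 3)(y − 4)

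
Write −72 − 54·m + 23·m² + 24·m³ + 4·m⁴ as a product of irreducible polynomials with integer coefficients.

Testing divisors of the constant over divisors of the leading coefficient, m = −2 is a root, so (m + 2) is a factor; dividing leaves 4·m³ + 16·m² − 9·m − 36.
Next, m = −3/2 is a root, so (2·m + 3) is a factor; dividing leaves 2·m² + 5·m − 12.
The remaining quadratic factors as (2·m − 3)(m + 4).

(2·m + 3)·(2·m − 3)·(m + 2)·(m + 4)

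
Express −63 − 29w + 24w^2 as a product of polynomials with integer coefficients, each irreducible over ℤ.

(3w − 7)(8w + 9)

Need a pair with product 24·(−63) = −1512 and sum −29: that's 27 and −56.
Split the middle term: 24w^2 + 27w − 56w − 63 = 3w(8w + 9) − 7(8w + 9).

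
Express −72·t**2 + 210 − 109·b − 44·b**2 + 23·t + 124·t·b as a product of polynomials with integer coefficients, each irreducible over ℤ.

−(9·t − 11·b + 14)·(8·t − 4·b − 15)

Group: −8·t·(9·t − 11·b + 14) + (4·b + 15)·(9·t − 11·b + 14); both groups contain (9·t − 11·b + 14).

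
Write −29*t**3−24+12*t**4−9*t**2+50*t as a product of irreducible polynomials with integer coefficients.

Trying the rational-root candidates, t = 2 is a root, so (t−2) divides it; the quotient is 12*t**3−5*t**2−19*t+12.
Next, t = 1 is a root, so (t−1) is a factor; dividing leaves 12*t**2+7*t−12.
The remaining quadratic factors as (4*t−3)(3*t+4).

(3*t+4)*(4*t−3)*(t−1)*(t−2)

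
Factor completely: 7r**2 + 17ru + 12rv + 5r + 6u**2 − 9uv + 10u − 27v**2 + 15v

Group: r(7r + 3u − 9v + 5) + (2u + 3v)(7r + 3u − 9v + 5); both groups contain (7r + 3u − 9v + 5).

(7r + 3u − 9v + 5)(r + 2u + 3v)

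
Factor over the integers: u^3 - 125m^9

(u - 5m^3)(u^2 + 5um^3 + 25m^6)

Recognize a difference of cubes with the parts u and 5m^3.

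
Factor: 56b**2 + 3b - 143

(7b - 11)(8b + 13)

Need a pair with product 56·(-143) = -8008 and sum 3: that's -88 and 91.
Split the middle term: 56b**2 - 88b + 91b - 143 = 8b(7b - 11) + 13(7b - 11).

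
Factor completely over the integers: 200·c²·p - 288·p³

8·p·(5·c + 6·p)·(5·c - 6·p)

Factor out 8·p, leaving 25·c² - 36·p², which is a difference of two squares.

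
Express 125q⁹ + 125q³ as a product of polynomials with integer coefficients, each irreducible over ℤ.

Every term has a factor of 125q³; factoring it out leaves q⁶ + 1.
Recognize a sum of cubes with the parts 1 and q².

125q³(q² + 1)(q⁴ - q² + 1)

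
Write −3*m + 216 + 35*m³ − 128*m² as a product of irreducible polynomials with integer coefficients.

Testing divisors of the constant over divisors of the leading coefficient, m = −8/7 is a root, giving the factor (7*m + 8) and quotient 5*m² − 24*m + 27.
The remaining quadratic factors as (m − 3)(5*m − 9).

(5*m − 9)*(7*m + 8)*(m − 3)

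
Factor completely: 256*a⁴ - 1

(4*a + 1)*(4*a - 1)*(16*a² + 1)

Write as (16*a²)² − (1)², then factor 16*a² - 1 once more.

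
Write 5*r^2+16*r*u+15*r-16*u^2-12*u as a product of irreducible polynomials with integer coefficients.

Group: r*(5*r-4*u) + (4*u+3)*(5*r-4*u); both groups contain (5*r-4*u).

(5*r-4*u)*(r+4*u+3)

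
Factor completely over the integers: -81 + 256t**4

Difference of squares twice: with A = 4t and B = 3, A⁴ − B⁴ = (A² − B²)(A² + B²), and A² − B² factors again.

(4t + 3)(4t - 3)(16t**2 + 9)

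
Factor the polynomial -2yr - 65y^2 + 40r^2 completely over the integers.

Group: -13y(5y + 4r) + 10r(5y + 4r); both groups contain (5y + 4r).

-(13y - 10r)(5y + 4r)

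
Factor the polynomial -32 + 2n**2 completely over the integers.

2(n + 4)(n - 4)

Every term has a factor of 2. Then n**2 - 16 = (n)² − (4)².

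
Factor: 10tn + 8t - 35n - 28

Group as (10tn + 8t) + (-35n - 28) = 2t(5n + 4) - 7(5n + 4).
Both groups share the factor (5n + 4).

(2t - 7)(5n + 4)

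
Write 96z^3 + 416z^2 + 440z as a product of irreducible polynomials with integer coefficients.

8z(2z + 5)(6z + 11)

Pull out the common factor 8z, then factor the remaining trinomial.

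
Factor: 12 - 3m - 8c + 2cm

Group as (2cm - 8c) + (-3m + 12) = 2c(m - 4) - 3(m - 4).
Both groups share the factor (m - 4).

(2c - 3)(m - 4)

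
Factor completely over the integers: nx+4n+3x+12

(n+3)(x+4)

Group as (nx+4n) + (3x+12) = n(x+4) + 3(x+4).
Both groups share the factor (x+4).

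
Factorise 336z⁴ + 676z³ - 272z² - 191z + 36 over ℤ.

Trying the rational-root candidates, z = 1/6 is a root, giving the factor (6z - 1) and quotient 56z³ + 122z² - 25z - 36.
Continuing, z = -1/2 is a root, so (2z + 1) divides it; the quotient is 28z² + 47z - 36.
The remaining quadratic factors as (7z - 4)(4z + 9).

(2z + 1)(4z + 9)(6z - 1)(7z - 4)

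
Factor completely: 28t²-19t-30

(4t+3)(7t-10)

Need a pair with product 28·(-30) = -840 and sum -19: that's 21 and -40.
Split the middle term: 28t²+21t - 40t-30 = 7t(4t+3) - 10(4t+3).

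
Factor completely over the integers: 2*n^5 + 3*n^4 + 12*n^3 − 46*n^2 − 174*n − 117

(2*n + 3)*(n + 1)*(n − 3)*(n^2 + 2*n + 13)

Testing divisors of the constant over divisors of the leading coefficient, n = −3/2 is a root, giving the factor (2*n + 3) and quotient n^4 + 6*n^2 − 32*n − 39.
Next, n = −1 is a root, so (n + 1) is a factor; dividing leaves n^3 − n^2 + 7*n − 39.
Then n = 3 is a root, so (n − 3) is a factor; dividing leaves n^2 + 2*n + 13.
The quadratic n^2 + 2*n + 13 has discriminant −48 < 0 and is irreducible over ℤ.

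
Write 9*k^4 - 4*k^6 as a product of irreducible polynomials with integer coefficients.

-k^4*(2*k + 3)*(2*k - 3)

Factor out k^4 first: what remains is -4*k^2 + 9.
Recognize a difference of squares with the parts 3 and 2*k.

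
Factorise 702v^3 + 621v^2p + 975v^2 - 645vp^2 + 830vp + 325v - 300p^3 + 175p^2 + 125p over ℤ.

(6v - 5p + 5)(9v + 12p + 5)(13v + 5p)

Group: 9v(78v^2 - 35vp + 65v - 25p^2 + 25p) + (12p + 5)(78v^2 - 35vp + 65v - 25p^2 + 25p); both groups contain (78v^2 - 35vp + 65v - 25p^2 + 25p), so (9v + 12p + 5) is a factor with cofactor 78v^2 - 35vp + 65v - 25p^2 + 25p.
The cofactor groups again: 78v^2 - 35vp + 65v - 25p^2 + 25p = 6v(13v + 5p) + (-5p + 5)(13v + 5p); both groups contain (13v + 5p), giving (6v - 5p + 5)(13v + 5p).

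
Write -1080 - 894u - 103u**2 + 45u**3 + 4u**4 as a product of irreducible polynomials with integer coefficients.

Among the possible rational roots, u = -2 is a root, so (u + 2) divides it; the quotient is 4u**3 + 37u**2 - 177u - 540.
Then u = 5 is a root, giving the factor (u - 5) and quotient 4u**2 + 57u + 108.
The remaining quadratic factors as (u + 12)(4u + 9).

(4u + 9)(u + 12)(u + 2)(u - 5)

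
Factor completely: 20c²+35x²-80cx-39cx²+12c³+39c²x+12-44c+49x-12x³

Group: c(12c²-9cx-16c-3x²+11x+4) + (4x+3)(12c²-9cx-16c-3x²+11x+4); both groups contain (12c²-9cx-16c-3x²+11x+4), so (c+4x+3) is a factor with cofactor 12c²-9cx-16c-3x²+11x+4.
The cofactor groups again: 12c²-9cx-16c-3x²+11x+4 = 4c(3c-3x-1) + (x-4)(3c-3x-1); both groups contain (3c-3x-1), giving (4c+x-4)(3c-3x-1).

(3c-3x-1)(4c+x-4)(c+4x+3)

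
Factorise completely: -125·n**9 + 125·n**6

Factor out 125·n**6 first: what remains is -n**3 + 1.
Recognize a difference of cubes with the parts 1 and n.

-125·n**6·(n - 1)·(n**2 + n + 1)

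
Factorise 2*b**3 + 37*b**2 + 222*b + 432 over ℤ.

Trying the rational-root candidates, b = −6 is a root, giving the factor (b + 6) and quotient 2*b**2 + 25*b + 72.
The remaining quadratic factors as (2*b + 9)(b + 8).

(2*b + 9)*(b + 6)*(b + 8)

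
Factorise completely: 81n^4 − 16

Difference of squares twice: with A = 3n and B = 2, A⁴ − B⁴ = (A² − B²)(A² + B²), and A² − B² factors again.

(3n + 2)(3n − 2)(9n^2 + 4)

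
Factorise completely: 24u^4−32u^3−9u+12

(3u−4)(8u^3−3)

Group as (24u^4−9u) + (−32u^3+12) = 3u(8u^3−3) − 4(8u^3−3).
Both groups share the factor (8u^3−3).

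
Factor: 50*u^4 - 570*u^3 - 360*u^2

10*u^2*(5*u + 3)*(u - 12)

Pull out the common factor 10*u^2, then factor the remaining trinomial.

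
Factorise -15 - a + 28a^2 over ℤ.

(4a - 3)(7a + 5)

Need a pair with product 28·(-15) = -420 and sum -1: that's 20 and -21.
Split the middle term: 28a^2 + 20a - 21a - 15 = 4a(7a + 5) - 3(7a + 5).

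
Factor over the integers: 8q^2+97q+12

Need a pair with product 8·12 = 96 and sum 97: that's 1 and 96.
Split the middle term: 8q^2+q + 96q+12 = q(8q+1) + 12(8q+1).

(8q+1)(q+12)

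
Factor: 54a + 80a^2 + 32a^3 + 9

By the rational root theorem, a = -1/4 is a root, so (4a + 1) divides it; the quotient is 8a^2 + 18a + 9.
The remaining quadratic factors as (2a + 3)(4a + 3).

(2a + 3)(4a + 1)(4a + 3)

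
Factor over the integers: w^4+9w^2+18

Substitute u = w^2 to get a quadratic in u, then factor.
w^2+3 is irreducible over ℤ (always positive, so no real roots).
w^2+6 is irreducible over ℤ (always positive, so no real roots).

(w^2+3)(w^2+6)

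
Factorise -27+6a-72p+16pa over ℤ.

(2a-9)(8p+3)

Group as (16pa-72p) + (6a-27) = 8p(2a-9) + 3(2a-9).
Both groups share the factor (2a-9).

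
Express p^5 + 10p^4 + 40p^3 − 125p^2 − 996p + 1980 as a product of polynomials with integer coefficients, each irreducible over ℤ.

(p + 6)(p − 2)(p − 3)(p^2 + 9p + 55)

By the rational root theorem, p = 2 is a root, so (p − 2) divides it; the quotient is p^4 + 12p^3 + 64p^2 + 3p − 990.
Next, p = 3 is a root, so (p − 3) is a factor; dividing leaves p^3 + 15p^2 + 109p + 330.
Continuing, p = −6 is a root, so (p + 6) is a factor; dividing leaves p^2 + 9p + 55.
The quadratic p^2 + 9p + 55 has discriminant −139 < 0 and is irreducible over ℤ.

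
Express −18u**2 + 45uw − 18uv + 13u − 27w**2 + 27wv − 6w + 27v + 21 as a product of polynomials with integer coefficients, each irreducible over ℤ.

Group: −9u(2u − 3w − 3) + (9w − 9v − 7)(2u − 3w − 3); both groups contain (2u − 3w − 3).

−(2u − 3w − 3)(9u − 9w + 9v + 7)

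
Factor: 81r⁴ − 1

(3r + 1)(3r − 1)(9r² + 1)

Write as (9r²)² − (1)², then factor 9r² − 1 once more.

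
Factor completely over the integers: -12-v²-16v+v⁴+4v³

Testing divisors of the constant over divisors of the leading coefficient, v = -3 is a root, so (v+3) is a factor; dividing leaves v³+v²-4v-4.
Then v = -1 is a root, giving the factor (v+1) and quotient v²-4.
The remaining quadratic factors as (v+2)(v-2).

(v+1)(v+2)(v+3)(v-2)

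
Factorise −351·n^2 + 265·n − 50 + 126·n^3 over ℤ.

Trying the rational-root candidates, n = 5/6 is a root, so (6·n − 5) is a factor; dividing leaves 21·n^2 − 41·n + 10.
The remaining quadratic factors as (3·n − 5)(7·n − 2).

(3·n − 5)·(6·n − 5)·(7·n − 2)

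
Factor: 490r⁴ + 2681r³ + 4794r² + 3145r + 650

Among the possible rational roots, r = -2/5 is a root, giving the factor (5r + 2) and quotient 98r³ + 497r² + 760r + 325.
Then r = -5/2 is a root, giving the factor (2r + 5) and quotient 49r² + 126r + 65.
The remaining quadratic factors as (7r + 13)(7r + 5).

(2r + 5)(5r + 2)(7r + 13)(7r + 5)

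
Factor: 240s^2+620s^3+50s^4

10s^2(5s+2)(s+12)

Pull out the common factor 10s^2, then factor the remaining trinomial.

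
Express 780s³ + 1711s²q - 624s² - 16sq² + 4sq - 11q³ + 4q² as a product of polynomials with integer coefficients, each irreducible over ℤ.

Group: 5s(156s² - sq - q²) + (11q - 4)(156s² - sq - q²); both groups contain (156s² - sq - q²), so (5s + 11q - 4) is a factor with cofactor 156s² - sq - q².
The cofactor groups again: 156s² - sq - q² = 12s(13s + q) - q(13s + q); both groups contain (13s + q), giving (12s - q)(13s + q).

(12s - q)(5s + 11q - 4)(13s + q)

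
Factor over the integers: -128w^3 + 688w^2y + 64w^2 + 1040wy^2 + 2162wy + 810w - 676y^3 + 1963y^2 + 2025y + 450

Group: 8w(-16w^2 + 112wy + 18w - 52y^2 + 171y + 90) + (13y + 5)(-16w^2 + 112wy + 18w - 52y^2 + 171y + 90); both groups contain (-16w^2 + 112wy + 18w - 52y^2 + 171y + 90), so (8w + 13y + 5) is a factor with cofactor -16w^2 + 112wy + 18w - 52y^2 + 171y + 90.
The cofactor groups again: -16w^2 + 112wy + 18w - 52y^2 + 171y + 90 = -2w(8w - 4y + 15) + (13y + 6)(8w - 4y + 15); both groups contain (8w - 4y + 15), giving -(2w - 13y - 6)(8w - 4y + 15).

-(2w - 13y - 6)(8w + 13y + 5)(8w - 4y + 15)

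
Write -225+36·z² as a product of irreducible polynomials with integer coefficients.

9·(2·z+5)·(2·z-5)

Pull out the common factor 9; 4·z²-25 is a difference of squares.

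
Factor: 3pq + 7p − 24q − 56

(3q + 7)(p − 8)

Group as (3pq + 7p) + (−24q − 56) = p(3q + 7) − 8(3q + 7).
Both groups share the factor (3q + 7).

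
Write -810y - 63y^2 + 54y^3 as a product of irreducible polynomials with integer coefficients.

9y(2y - 9)(3y + 10)

Pull out the common factor 9y, then factor the remaining trinomial.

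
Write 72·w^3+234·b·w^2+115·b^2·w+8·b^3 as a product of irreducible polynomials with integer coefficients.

(8·b+3·w)·(b+12·w)·(b+2·w)

Group: 8·b·(b^2+14·b·w+24·w^2) + 3·w·(b^2+14·b·w+24·w^2); both groups contain (b^2+14·b·w+24·w^2), so (8·b+3·w) is a factor with cofactor b^2+14·b·w+24·w^2.
The cofactor groups again: b^2+14·b·w+24·w^2 = b·(b+2·w) + 12·w·(b+2·w); both groups contain (b+2·w), giving (b+12·w)·(b+2·w).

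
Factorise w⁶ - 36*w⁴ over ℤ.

w⁴*(w + 6)*(w - 6)

Every term has a factor of w⁴; factoring it out leaves w² - 36.
Recognize a difference of squares with the parts w and 6.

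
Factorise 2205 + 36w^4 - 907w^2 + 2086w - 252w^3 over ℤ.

Trying the rational-root candidates, w = 7/3 is a root, so (3w - 7) divides it; the quotient is 12w^3 - 56w^2 - 433w - 315.
Continuing, w = -5/6 is a root, giving the factor (6w + 5) and quotient 2w^2 - 11w - 63.
The remaining quadratic factors as (w - 9)(2w + 7).

(2w + 7)(3w - 7)(6w + 5)(w - 9)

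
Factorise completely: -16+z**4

(z)⁴ − (2)⁴ = ((z)² − (2)²)((z)² + (2)²); the first factor splits again, the second (z**2+4) is irreducible.

(z+2)(z-2)(z**2+4)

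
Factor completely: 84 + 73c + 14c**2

Need a pair with product 14·84 = 1176 and sum 73: that's 24 and 49.
Split the middle term: 14c**2 + 24c + 49c + 84 = 2c(7c + 12) + 7(7c + 12).

(2c + 7)(7c + 12)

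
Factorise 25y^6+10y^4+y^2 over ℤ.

Every term has a factor of y^2; factoring it out leaves 25y^4+10y^2+1.
Recognize a perfect-square trinomial with the parts 1 and 5y^2.

y^2(5y^2+1)^2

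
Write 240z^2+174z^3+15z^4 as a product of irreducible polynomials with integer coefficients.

3z^2(5z+8)(z+10)

Pull out the common factor 3z^2, then factor the remaining trinomial.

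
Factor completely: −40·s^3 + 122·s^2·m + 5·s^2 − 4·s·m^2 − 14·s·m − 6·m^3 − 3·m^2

−(8·s − 2·m − 1)·(s − 3·m)·(5·s + m)

Group: 8·s·(−5·s^2 + 14·s·m + 3·m^2) + (−2·m − 1)·(−5·s^2 + 14·s·m + 3·m^2); both groups contain (−5·s^2 + 14·s·m + 3·m^2), so (8·s − 2·m − 1) is a factor with cofactor −5·s^2 + 14·s·m + 3·m^2.
The cofactor groups again: −5·s^2 + 14·s·m + 3·m^2 = −5·s·(s − 3·m) − m·(s − 3·m); both groups contain (s − 3·m), giving −(5·s + m)·(s − 3·m).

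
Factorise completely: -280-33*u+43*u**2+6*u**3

(2*u-5)*(3*u+8)*(u+7)

By the rational root theorem, u = 5/2 is a root, so (2*u-5) is a factor; dividing leaves 3*u**2+29*u+56.
The remaining quadratic factors as (3*u+8)(u+7).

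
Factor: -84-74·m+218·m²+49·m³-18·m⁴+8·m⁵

(2·m+1)·(4·m-3)·(m+2)·(m²-4·m+14)

Among the possible rational roots, m = -2 is a root, so (m+2) is a factor; dividing leaves 8·m⁴-34·m³+117·m²-16·m-42.
Continuing, m = 3/4 is a root, so (4·m-3) divides it; the quotient is 2·m³-7·m²+24·m+14.
Then m = -1/2 is a root, so (2·m+1) is a factor; dividing leaves m²-4·m+14.
The quadratic m²-4·m+14 has discriminant -40 < 0 and is irreducible over ℤ.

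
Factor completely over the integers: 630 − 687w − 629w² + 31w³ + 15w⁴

(3w + 5)(5w − 3)(w + 7)(w − 6)

Among the possible rational roots, w = −7 is a root, so (w + 7) is a factor; dividing leaves 15w³ − 74w² − 111w + 90.
Continuing, w = 3/5 is a root, giving the factor (5w − 3) and quotient 3w² − 13w − 30.
The remaining quadratic factors as (3w + 5)(w − 6).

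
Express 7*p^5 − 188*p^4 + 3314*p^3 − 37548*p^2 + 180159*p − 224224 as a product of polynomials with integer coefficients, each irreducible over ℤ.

Trying the rational-root candidates, p = 11 is a root, giving the factor (p − 11) and quotient 7*p^4 − 111*p^3 + 2093*p^2 − 14525*p + 20384.
Then p = 13/7 is a root, so (7*p − 13) divides it; the quotient is p^3 − 14*p^2 + 273*p − 1568.
Then p = 7 is a root, so (p − 7) is a factor; dividing leaves p^2 − 7*p + 224.
The quadratic p^2 − 7*p + 224 has discriminant −847 < 0 and is irreducible over ℤ.

(7*p − 13)*(p − 11)*(p − 7)*(p^2 − 7*p + 224)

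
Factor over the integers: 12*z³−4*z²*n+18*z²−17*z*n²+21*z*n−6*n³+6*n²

Group: 2*z*(6*z²+7*z*n+2*n²) + (−3*n+3)*(6*z²+7*z*n+2*n²); both groups contain (6*z²+7*z*n+2*n²), so (2*z−3*n+3) is a factor with cofactor 6*z²+7*z*n+2*n².
The cofactor groups again: 6*z²+7*z*n+2*n² = 2*z*(3*z+2*n) + n*(3*z+2*n); both groups contain (3*z+2*n), giving (2*z+n)*(3*z+2*n).

(2*z−3*n+3)*(3*z+2*n)*(2*z+n)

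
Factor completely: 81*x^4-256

(3*x)⁴ − (4)⁴ = ((3*x)² − (4)²)((3*x)² + (4)²); the first factor splits again, the second (9*x^2+16) is irreducible.

(3*x+4)*(3*x-4)*(9*x^2+16)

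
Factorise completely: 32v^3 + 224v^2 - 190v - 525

Trying the rational-root candidates, v = 7/4 is a root, so (4v - 7) is a factor; dividing leaves 8v^2 + 70v + 75.
The remaining quadratic factors as (4v + 5)(2v + 15).

(2v + 15)(4v + 5)(4v - 7)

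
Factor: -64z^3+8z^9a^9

8z^3(z^2a^3-2)(z^4a^6+2z^2a^3+4)

Pull out the common factor 8z^3, leaving z^6a^9-8.
Recognize a difference of cubes with the parts z^2a^3 and 2.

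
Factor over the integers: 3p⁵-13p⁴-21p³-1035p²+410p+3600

Trying the rational-root candidates, p = 2 is a root, so (p-2) divides it; the quotient is 3p⁴-7p³-35p²-1105p-1800.
Next, p = 9 is a root, so (p-9) divides it; the quotient is 3p³+20p²+145p+200.
Continuing, p = -5/3 is a root, so (3p+5) divides it; the quotient is p²+5p+40.
The quadratic p²+5p+40 has discriminant -135 < 0 and is irreducible over ℤ.

(3p+5)(p-2)(p-9)(p²+5p+40)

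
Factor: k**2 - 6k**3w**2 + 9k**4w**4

k**2(3kw**2 - 1)**2

Factor out k**2 first: what remains is 9k**2w**4 - 6kw**2 + 1.
Recognize a perfect-square trinomial with the parts 1 and 3kw**2.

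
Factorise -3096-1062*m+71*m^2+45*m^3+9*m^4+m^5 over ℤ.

Trying the rational-root candidates, m = -3 is a root, giving the factor (m+3) and quotient m^4+6*m^3+27*m^2-10*m-1032.
Continuing, m = -6 is a root, so (m+6) divides it; the quotient is m^3+27*m-172.
Continuing, m = 4 is a root, so (m-4) is a factor; dividing leaves m^2+4*m+43.
The quadratic m^2+4*m+43 has discriminant -156 < 0 and is irreducible over ℤ.

(m+3)*(m+6)*(m-4)*(m^2+4*m+43)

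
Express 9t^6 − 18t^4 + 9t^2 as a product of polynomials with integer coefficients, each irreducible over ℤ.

Factor out 9t^2 first: what remains is t^4 − 2t^2 + 1.
Recognize a perfect-square trinomial with the parts 1 and t^2.
−t^2 + 1 is again a difference of squares: (−t + 1)(t + 1).

9t^2(t + 1)^2(t − 1)^2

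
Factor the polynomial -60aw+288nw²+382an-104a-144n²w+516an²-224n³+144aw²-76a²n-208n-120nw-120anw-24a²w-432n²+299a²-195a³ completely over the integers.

Group: 13a(-15a²-22an+12aw+8a+16n²+24nw+16n) + (-14n+12w-13)(-15a²-22an+12aw+8a+16n²+24nw+16n); both groups contain (-15a²-22an+12aw+8a+16n²+24nw+16n), so (13a-14n+12w-13) is a factor with cofactor -15a²-22an+12aw+8a+16n²+24nw+16n.
The cofactor groups again: -15a²-22an+12aw+8a+16n²+24nw+16n = -a(15a-8n-12w-8) - 2n(15a-8n-12w-8); both groups contain (15a-8n-12w-8), giving -(a+2n)(15a-8n-12w-8).

-(13a-14n+12w-13)(15a-8n-12w-8)(a+2n)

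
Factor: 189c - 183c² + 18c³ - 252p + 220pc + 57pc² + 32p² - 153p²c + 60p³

Group: 5p(12p² - 33pc + 28p + 18c² - 21c) + (c - 9)(12p² - 33pc + 28p + 18c² - 21c); both groups contain (12p² - 33pc + 28p + 18c² - 21c), so (5p + c - 9) is a factor with cofactor 12p² - 33pc + 28p + 18c² - 21c.
The cofactor groups again: 12p² - 33pc + 28p + 18c² - 21c = 4p(3p - 6c + 7) - 3c(3p - 6c + 7); both groups contain (3p - 6c + 7), giving (4p - 3c)(3p - 6c + 7).

(4p - 3c)(3p - 6c + 7)(5p + c - 9)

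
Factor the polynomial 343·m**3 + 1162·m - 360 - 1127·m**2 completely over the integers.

(7·m - 10)·(7·m - 4)·(7·m - 9)

By the rational root theorem, m = 9/7 is a root, giving the factor (7·m - 9) and quotient 49·m**2 - 98·m + 40.
The remaining quadratic factors as (7·m - 10)(7·m - 4).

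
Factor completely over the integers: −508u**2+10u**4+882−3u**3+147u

Among the possible rational roots, u = −6/5 is a root, so (5u+6) is a factor; dividing leaves 2u**3−3u**2−98u+147.
Continuing, u = −7 is a root, giving the factor (u+7) and quotient 2u**2−17u+21.
The remaining quadratic factors as (u−7)(2u−3).

(2u−3)(5u+6)(u+7)(u−7)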